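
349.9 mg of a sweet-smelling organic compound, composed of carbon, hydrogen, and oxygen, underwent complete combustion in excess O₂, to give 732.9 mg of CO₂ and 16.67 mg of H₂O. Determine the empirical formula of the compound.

C9HO5

mol C = 0.7329 g CO₂ ÷ 44.009 g/mol = 0.016653 mol
mol H = 2 × 0.01667 g H₂O ÷ 18.015 g/mol = 0.0018507 mol
mass O = 0.3499 − (0.20002 + 0.0018655) = 0.14801 g → mol O = 0.14801 ÷ 15.999 = 0.0092512 mol
Divide by the smallest (0.0018507 mol): C 8.999, H 1.000, O 4.999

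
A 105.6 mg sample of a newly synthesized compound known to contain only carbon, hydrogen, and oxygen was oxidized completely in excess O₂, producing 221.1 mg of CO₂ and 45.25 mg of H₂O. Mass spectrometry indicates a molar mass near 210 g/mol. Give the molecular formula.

mol C = 0.2211 g CO₂ ÷ 44.009 g/mol = 0.0050240 mol
mol H = 2 × 0.04525 g H₂O ÷ 18.015 g/mol = 0.0050236 mol
mass O = 0.1056 − (0.060343 + 0.0050638) = 0.040193 g → mol O = 0.040193 ÷ 15.999 = 0.0025122 mol
Divide by the smallest (0.0025122 mol): C 2.000, H 2.000, O 1.000
Empirical formula: C2H2O
Empirical-formula mass = 42.04 g/mol; 210 ÷ 42.04 ≈ 5, so the molecular formula is C10H10O5.

C10H10O5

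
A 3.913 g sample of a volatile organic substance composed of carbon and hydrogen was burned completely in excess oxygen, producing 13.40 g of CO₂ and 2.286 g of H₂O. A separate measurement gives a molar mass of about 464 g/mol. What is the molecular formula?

mol C = 13.40 g CO₂ ÷ 44.009 g/mol = 0.30448 mol
mol H = 2 × 2.286 g H₂O ÷ 18.015 g/mol = 0.25379 mol
Divide by the smallest (0.25379 mol): C 1.200, H 1.000
Multiplying each by 5 gives whole numbers: C 6.00, H 5.00
Empirical formula: C6H5
Empirical-formula mass = 77.11 g/mol; 464 ÷ 77.11 ≈ 6, so the molecular formula is C36H30.

C36H30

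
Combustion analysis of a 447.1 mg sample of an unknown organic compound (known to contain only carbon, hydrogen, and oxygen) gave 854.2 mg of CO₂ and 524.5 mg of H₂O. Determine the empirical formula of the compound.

mol C = 0.8542 g CO₂ ÷ 44.009 g/mol = 0.019410 mol
mol H = 2 × 0.5245 g H₂O ÷ 18.015 g/mol = 0.058229 mol
mass O = 0.4471 − (0.23313 + 0.058695) = 0.15528 g → mol O = 0.15528 ÷ 15.999 = 0.0097053 mol
Divide by the smallest (0.0097053 mol): C 2.000, H 6.000, O 1.000

C2H6O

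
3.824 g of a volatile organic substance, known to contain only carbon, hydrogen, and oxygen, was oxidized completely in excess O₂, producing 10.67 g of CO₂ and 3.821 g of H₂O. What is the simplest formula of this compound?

C8H14O

mol C = 10.67 g CO₂ ÷ 44.009 g/mol = 0.24245 mol
mol H = 2 × 3.821 g H₂O ÷ 18.015 g/mol = 0.42420 mol
mass O = 3.824 − (2.9121 + 0.42760) = 0.48433 g → mol O = 0.48433 ÷ 15.999 = 0.030273 mol
Divide by the smallest (0.030273 mol): C 8.009, H 14.013, O 1.000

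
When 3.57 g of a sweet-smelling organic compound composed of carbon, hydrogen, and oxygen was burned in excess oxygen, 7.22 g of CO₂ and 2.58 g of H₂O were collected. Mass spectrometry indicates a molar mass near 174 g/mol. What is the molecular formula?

C8H14O4

mol C = 7.22 g CO₂ ÷ 44.009 g/mol = 0.1641 mol
mol H = 2 × 2.58 g H₂O ÷ 18.015 g/mol = 0.2864 mol
mass O = 3.57 − (1.970 + 0.2887) = 1.311 g → mol O = 1.311 ÷ 15.999 = 0.08193 mol
Divide by the smallest (0.08193 mol): C 2.002, H 3.496, O 1.000
Multiplying each by 2 gives whole numbers: C 4.00, H 6.99, O 2.00
Empirical formula: C4H7O2
Empirical-formula mass = 87.10 g/mol; 174 ÷ 87.10 ≈ 2, so the molecular formula is C8H14O4.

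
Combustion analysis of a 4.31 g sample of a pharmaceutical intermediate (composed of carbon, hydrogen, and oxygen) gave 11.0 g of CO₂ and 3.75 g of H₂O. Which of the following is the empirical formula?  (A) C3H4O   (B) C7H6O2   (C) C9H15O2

(C) C9H15O2

mol C = 11.0 g CO₂ ÷ 44.009 g/mol = 0.2499 mol
mol H = 2 × 3.75 g H₂O ÷ 18.015 g/mol = 0.4163 mol
mass O = 4.31 − (3.002 + 0.4197) = 0.8882 g → mol O = 0.8882 ÷ 15.999 = 0.05552 mol
Divide by the smallest (0.05552 mol): C 4.502, H 7.499, O 1.000
Multiplying each by 2 gives whole numbers: C 9.00, H 15.00, O 2.00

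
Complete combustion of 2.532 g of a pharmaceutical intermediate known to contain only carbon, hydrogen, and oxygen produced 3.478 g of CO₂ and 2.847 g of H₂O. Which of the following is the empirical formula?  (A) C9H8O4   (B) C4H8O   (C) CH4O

mol C = 3.478 g CO₂ ÷ 44.009 g/mol = 0.079029 mol
mol H = 2 × 2.847 g H₂O ÷ 18.015 g/mol = 0.31607 mol
mass O = 2.532 − (0.94922 + 0.31860) = 1.2642 g → mol O = 1.2642 ÷ 15.999 = 0.079016 mol
Divide by the smallest (0.079016 mol): C 1.000, H 4.000, O 1.000

(C) CH4O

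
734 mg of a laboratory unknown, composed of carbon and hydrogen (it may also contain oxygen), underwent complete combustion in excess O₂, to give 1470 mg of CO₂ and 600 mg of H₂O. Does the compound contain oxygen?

mol C = 1.47 g CO₂ ÷ 44.009 g/mol = 0.03340 mol
mol H = 2 × 0.600 g H₂O ÷ 18.015 g/mol = 0.06661 mol
C and H account for only 0.4683 g of the 0.734 g sample; the remaining 0.2657 g must be oxygen.

yes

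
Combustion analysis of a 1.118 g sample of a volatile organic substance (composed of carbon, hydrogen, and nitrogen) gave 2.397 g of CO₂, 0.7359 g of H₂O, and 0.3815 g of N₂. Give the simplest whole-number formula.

C2H3N

mol C = 2.397 g CO₂ ÷ 44.009 g/mol = 0.054466 mol
mol H = 2 × 0.7359 g H₂O ÷ 18.015 g/mol = 0.081699 mol
mol N = 2 × 0.3815 g N₂ ÷ 28.014 g/mol = 0.027236 mol
Divide by the smallest (0.027236 mol): C 2.000, H 3.000, N 1.000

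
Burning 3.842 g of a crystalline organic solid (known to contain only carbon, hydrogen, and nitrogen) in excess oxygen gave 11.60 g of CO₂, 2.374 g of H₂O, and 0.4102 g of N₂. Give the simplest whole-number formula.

C9H9N

mol C = 11.60 g CO₂ ÷ 44.009 g/mol = 0.26358 mol
mol H = 2 × 2.374 g H₂O ÷ 18.015 g/mol = 0.26356 mol
mol N = 2 × 0.4102 g N₂ ÷ 28.014 g/mol = 0.029285 mol
Divide by the smallest (0.029285 mol): C 9.000, H 9.000, N 1.000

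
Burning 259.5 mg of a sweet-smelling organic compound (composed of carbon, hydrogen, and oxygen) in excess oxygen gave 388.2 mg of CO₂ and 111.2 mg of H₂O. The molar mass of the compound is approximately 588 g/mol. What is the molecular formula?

mol C = 0.3882 g CO₂ ÷ 44.009 g/mol = 0.0088209 mol
mol H = 2 × 0.1112 g H₂O ÷ 18.015 g/mol = 0.012345 mol
mass O = 0.2595 − (0.10595 + 0.012444) = 0.14111 g → mol O = 0.14111 ÷ 15.999 = 0.0088198 mol
Divide by the smallest (0.0088198 mol): C 1.000, H 1.400, O 1.000
Multiplying each by 5 gives whole numbers: C 5.00, H 7.00, O 5.00
Empirical formula: C5H7O5
Empirical-formula mass = 147.11 g/mol; 588 ÷ 147.11 ≈ 4, so the molecular formula is C20H28O20.

C20H28O20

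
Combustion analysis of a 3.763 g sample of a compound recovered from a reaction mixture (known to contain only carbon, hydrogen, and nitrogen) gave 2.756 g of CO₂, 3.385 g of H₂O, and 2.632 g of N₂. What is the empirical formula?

mol C = 2.756 g CO₂ ÷ 44.009 g/mol = 0.062624 mol
mol H = 2 × 3.385 g H₂O ÷ 18.015 g/mol = 0.37580 mol
mol N = 2 × 2.632 g N₂ ÷ 28.014 g/mol = 0.18791 mol
Divide by the smallest (0.062624 mol): C 1.000, H 6.001, N 3.001

CH6N3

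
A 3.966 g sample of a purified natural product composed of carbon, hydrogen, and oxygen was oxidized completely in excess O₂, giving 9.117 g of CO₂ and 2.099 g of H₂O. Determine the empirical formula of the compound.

mol C = 9.117 g CO₂ ÷ 44.009 g/mol = 0.20716 mol
mol H = 2 × 2.099 g H₂O ÷ 18.015 g/mol = 0.23303 mol
mass O = 3.966 − (2.4882 + 0.23489) = 1.2429 g → mol O = 1.2429 ÷ 15.999 = 0.077685 mol
Divide by the smallest (0.077685 mol): C 2.667, H 3.000, O 1.000
Multiplying each by 3 gives whole numbers: C 8.00, H 9.00, O 3.00

C8H9O3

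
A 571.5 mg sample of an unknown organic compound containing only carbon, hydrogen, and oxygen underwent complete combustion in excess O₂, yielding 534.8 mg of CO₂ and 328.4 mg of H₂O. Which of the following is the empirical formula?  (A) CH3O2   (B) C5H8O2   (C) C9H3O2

mol C = 0.5348 g CO₂ ÷ 44.009 g/mol = 0.012152 mol
mol H = 2 × 0.3284 g H₂O ÷ 18.015 g/mol = 0.036459 mol
mass O = 0.5715 − (0.14596 + 0.036750) = 0.38879 g → mol O = 0.38879 ÷ 15.999 = 0.024301 mol
Divide by the smallest (0.012152 mol): C 1.000, H 3.000, O 2.000

(A) CH3O2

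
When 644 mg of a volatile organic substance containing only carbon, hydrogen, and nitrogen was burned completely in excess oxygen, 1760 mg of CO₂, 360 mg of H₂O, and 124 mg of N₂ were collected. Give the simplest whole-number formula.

mol C = 1.76 g CO₂ ÷ 44.009 g/mol = 0.03999 mol
mol H = 2 × 0.360 g H₂O ÷ 18.015 g/mol = 0.03997 mol
mol N = 2 × 0.124 g N₂ ÷ 28.014 g/mol = 0.008853 mol
Divide by the smallest (0.008853 mol): C 4.517, H 4.515, N 1.000
Multiplying each by 2 gives whole numbers: C 9.03, H 9.03, N 2.00

C9H9N2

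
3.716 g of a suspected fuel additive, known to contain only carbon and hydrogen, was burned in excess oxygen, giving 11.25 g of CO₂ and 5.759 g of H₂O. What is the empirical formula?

C2H5

mol C = 11.25 g CO₂ ÷ 44.009 g/mol = 0.25563 mol
mol H = 2 × 5.759 g H₂O ÷ 18.015 g/mol = 0.63936 mol
Divide by the smallest (0.25563 mol): C 1.000, H 2.501
Multiplying each by 2 gives whole numbers: C 2.00, H 5.00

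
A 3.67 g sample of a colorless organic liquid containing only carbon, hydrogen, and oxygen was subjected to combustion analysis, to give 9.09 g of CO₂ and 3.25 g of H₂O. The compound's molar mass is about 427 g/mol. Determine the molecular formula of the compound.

C24H42O6

mol C = 9.09 g CO₂ ÷ 44.009 g/mol = 0.2065 mol
mol H = 2 × 3.25 g H₂O ÷ 18.015 g/mol = 0.3608 mol
mass O = 3.67 − (2.481 + 0.3637) = 0.8254 g → mol O = 0.8254 ÷ 15.999 = 0.05159 mol
Divide by the smallest (0.05159 mol): C 4.003, H 6.993, O 1.000
Empirical formula: C4H7O
Empirical-formula mass = 71.10 g/mol; 427 ÷ 71.10 ≈ 6, so the molecular formula is C24H42O6.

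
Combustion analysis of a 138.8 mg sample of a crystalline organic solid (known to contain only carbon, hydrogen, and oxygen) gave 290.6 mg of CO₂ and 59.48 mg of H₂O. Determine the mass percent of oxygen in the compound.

mol C = 0.2906 g CO₂ ÷ 44.009 g/mol = 0.0066032 mol
mol H = 2 × 0.05948 g H₂O ÷ 18.015 g/mol = 0.0066034 mol
mass O = 0.1388 − (0.079311 + 0.0066562) = 0.052833 g → mol O = 0.052833 ÷ 15.999 = 0.0033023 mol
mass % O = 0.052833 g ÷ 0.1388 g × 100%

38.06%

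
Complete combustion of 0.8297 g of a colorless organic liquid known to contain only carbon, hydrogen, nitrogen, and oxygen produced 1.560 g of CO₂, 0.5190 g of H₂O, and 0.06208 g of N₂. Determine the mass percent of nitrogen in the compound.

7.48%

mol C = 1.560 g CO₂ ÷ 44.009 g/mol = 0.035447 mol
mol H = 2 × 0.5190 g H₂O ÷ 18.015 g/mol = 0.057619 mol
mol N = 2 × 0.06208 g N₂ ÷ 28.014 g/mol = 0.0044321 mol
mass O = 0.8297 − (0.42576 + 0.058080 + 0.062080) = 0.28378 g → mol O = 0.28378 ÷ 15.999 = 0.017738 mol
mass % N = 0.062080 g ÷ 0.8297 g × 100%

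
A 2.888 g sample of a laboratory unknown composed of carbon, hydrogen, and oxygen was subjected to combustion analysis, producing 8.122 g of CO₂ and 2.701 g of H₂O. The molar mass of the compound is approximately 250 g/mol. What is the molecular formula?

C16H26O2

mol C = 8.122 g CO₂ ÷ 44.009 g/mol = 0.18455 mol
mol H = 2 × 2.701 g H₂O ÷ 18.015 g/mol = 0.29986 mol
mass O = 2.888 − (2.2167 + 0.30226) = 0.36907 g → mol O = 0.36907 ÷ 15.999 = 0.023068 mol
Divide by the smallest (0.023068 mol): C 8.000, H 12.999, O 1.000
Empirical formula: C8H13O
Empirical-formula mass = 125.19 g/mol; 250 ÷ 125.19 ≈ 2, so the molecular formula is C16H26O2.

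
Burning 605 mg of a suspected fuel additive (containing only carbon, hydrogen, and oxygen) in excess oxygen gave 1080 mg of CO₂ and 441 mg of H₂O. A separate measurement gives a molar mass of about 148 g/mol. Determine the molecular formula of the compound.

C6H12O4

mol C = 1.08 g CO₂ ÷ 44.009 g/mol = 0.02454 mol
mol H = 2 × 0.441 g H₂O ÷ 18.015 g/mol = 0.04896 mol
mass O = 0.605 − (0.2948 + 0.04935) = 0.2609 g → mol O = 0.2609 ÷ 15.999 = 0.01631 mol
Divide by the smallest (0.01631 mol): C 1.505, H 3.002, O 1.000
Multiplying each by 2 gives whole numbers: C 3.01, H 6.00, O 2.00
Empirical formula: C3H6O2
Empirical-formula mass = 74.08 g/mol; 148 ÷ 74.08 ≈ 2, so the molecular formula is C6H12O4.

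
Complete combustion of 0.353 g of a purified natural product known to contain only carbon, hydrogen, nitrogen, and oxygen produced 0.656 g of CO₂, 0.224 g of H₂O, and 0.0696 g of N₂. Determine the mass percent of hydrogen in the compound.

mol C = 0.656 g CO₂ ÷ 44.009 g/mol = 0.01491 mol
mol H = 2 × 0.224 g H₂O ÷ 18.015 g/mol = 0.02487 mol
mol N = 2 × 0.0696 g N₂ ÷ 28.014 g/mol = 0.004969 mol
mass O = 0.353 − (0.1790 + 0.02507 + 0.06960) = 0.07930 g → mol O = 0.07930 ÷ 15.999 = 0.004956 mol
mass % H = 0.02507 g ÷ 0.353 g × 100%

7.1%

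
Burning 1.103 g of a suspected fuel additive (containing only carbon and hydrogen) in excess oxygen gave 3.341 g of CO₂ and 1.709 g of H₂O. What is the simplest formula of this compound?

C2H5

mol C = 3.341 g CO₂ ÷ 44.009 g/mol = 0.075916 mol
mol H = 2 × 1.709 g H₂O ÷ 18.015 g/mol = 0.18973 mol
Divide by the smallest (0.075916 mol): C 1.000, H 2.499
Multiplying each by 2 gives whole numbers: C 2.00, H 5.00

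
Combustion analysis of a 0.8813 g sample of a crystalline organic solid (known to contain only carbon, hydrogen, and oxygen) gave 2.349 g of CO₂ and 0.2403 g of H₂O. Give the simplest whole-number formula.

C4H2O

mol C = 2.349 g CO₂ ÷ 44.009 g/mol = 0.053375 mol
mol H = 2 × 0.2403 g H₂O ÷ 18.015 g/mol = 0.026678 mol
mass O = 0.8813 − (0.64109 + 0.026891) = 0.21332 g → mol O = 0.21332 ÷ 15.999 = 0.013333 mol
Divide by the smallest (0.013333 mol): C 4.003, H 2.001, O 1.000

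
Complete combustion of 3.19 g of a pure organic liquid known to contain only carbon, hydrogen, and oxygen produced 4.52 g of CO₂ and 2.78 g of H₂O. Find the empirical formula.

mol C = 4.52 g CO₂ ÷ 44.009 g/mol = 0.1027 mol
mol H = 2 × 2.78 g H₂O ÷ 18.015 g/mol = 0.3086 mol
mass O = 3.19 − (1.234 + 0.3111) = 1.645 g → mol O = 1.645 ÷ 15.999 = 0.1028 mol
Divide by the smallest (0.1027 mol): C 1.000, H 3.005, O 1.001

CH3O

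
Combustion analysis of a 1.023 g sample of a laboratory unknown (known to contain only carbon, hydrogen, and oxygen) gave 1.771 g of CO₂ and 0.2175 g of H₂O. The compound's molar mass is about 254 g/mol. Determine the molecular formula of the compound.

C10H6O8

mol C = 1.771 g CO₂ ÷ 44.009 g/mol = 0.040242 mol
mol H = 2 × 0.2175 g H₂O ÷ 18.015 g/mol = 0.024147 mol
mass O = 1.023 − (0.48334 + 0.024340) = 0.51532 g → mol O = 0.51532 ÷ 15.999 = 0.032209 mol
Divide by the smallest (0.024147 mol): C 1.667, H 1.000, O 1.334
Multiplying each by 3 gives whole numbers: C 5.00, H 3.00, O 4.00
Empirical formula: C5H3O4
Empirical-formula mass = 127.07 g/mol; 254 ÷ 127.07 ≈ 2, so the molecular formula is C10H6O8.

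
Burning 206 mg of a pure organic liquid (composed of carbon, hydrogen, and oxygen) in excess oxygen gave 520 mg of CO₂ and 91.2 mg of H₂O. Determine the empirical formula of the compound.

C7H6O2

mol C = 0.520 g CO₂ ÷ 44.009 g/mol = 0.01182 mol
mol H = 2 × 0.0912 g H₂O ÷ 18.015 g/mol = 0.01012 mol
mass O = 0.206 − (0.1419 + 0.01021) = 0.05387 g → mol O = 0.05387 ÷ 15.999 = 0.003367 mol
Divide by the smallest (0.003367 mol): C 3.509, H 3.007, O 1.000
Multiplying each by 2 gives whole numbers: C 7.02, H 6.01, O 2.00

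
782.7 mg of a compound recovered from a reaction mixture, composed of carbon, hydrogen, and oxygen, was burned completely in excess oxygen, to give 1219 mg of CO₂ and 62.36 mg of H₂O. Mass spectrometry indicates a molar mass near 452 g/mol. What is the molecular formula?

mol C = 1.219 g CO₂ ÷ 44.009 g/mol = 0.027699 mol
mol H = 2 × 0.06236 g H₂O ÷ 18.015 g/mol = 0.0069231 mol
mass O = 0.7827 − (0.33269 + 0.0069785) = 0.44303 g → mol O = 0.44303 ÷ 15.999 = 0.027691 mol
Divide by the smallest (0.0069231 mol): C 4.001, H 1.000, O 4.000
Empirical formula: C4HO4
Empirical-formula mass = 113.05 g/mol; 452 ÷ 113.05 ≈ 4, so the molecular formula is C16H4O16.

C16H4O16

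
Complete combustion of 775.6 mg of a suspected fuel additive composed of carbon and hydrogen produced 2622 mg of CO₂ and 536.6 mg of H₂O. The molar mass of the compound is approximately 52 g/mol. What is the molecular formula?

C4H4

mol C = 2.622 g CO₂ ÷ 44.009 g/mol = 0.059579 mol
mol H = 2 × 0.5366 g H₂O ÷ 18.015 g/mol = 0.059573 mol
Divide by the smallest (0.059573 mol): C 1.000, H 1.000
Empirical formula: CH
Empirical-formula mass = 13.02 g/mol; 52 ÷ 13.02 ≈ 4, so the molecular formula is C4H4.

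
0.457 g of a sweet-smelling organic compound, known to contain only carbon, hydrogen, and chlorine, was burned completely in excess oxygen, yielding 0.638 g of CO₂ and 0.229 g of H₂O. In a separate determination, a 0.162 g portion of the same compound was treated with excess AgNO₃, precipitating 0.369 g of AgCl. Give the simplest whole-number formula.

C4H7Cl2

mol C = 0.638 g CO₂ ÷ 44.009 g/mol = 0.01450 mol
mol H = 2 × 0.229 g H₂O ÷ 18.015 g/mol = 0.02542 mol
From the AgCl data: mol Cl per gram of compound = (0.369 ÷ 143.318) ÷ 0.162 = 0.01589 mol/g, so in the 0.457 g combustion sample mol Cl = 0.007263 mol
Divide by the smallest (0.007263 mol): C 1.996, H 3.500, Cl 1.000
Multiplying each by 2 gives whole numbers: C 3.99, H 7.00, Cl 2.00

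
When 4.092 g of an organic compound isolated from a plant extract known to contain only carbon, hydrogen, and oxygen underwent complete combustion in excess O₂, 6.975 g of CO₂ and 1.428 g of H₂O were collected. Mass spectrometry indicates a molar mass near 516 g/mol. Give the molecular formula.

mol C = 6.975 g CO₂ ÷ 44.009 g/mol = 0.15849 mol
mol H = 2 × 1.428 g H₂O ÷ 18.015 g/mol = 0.15853 mol
mass O = 4.092 − (1.9036 + 0.15980) = 2.0286 g → mol O = 2.0286 ÷ 15.999 = 0.12679 mol
Divide by the smallest (0.12679 mol): C 1.250, H 1.250, O 1.000
Multiplying each by 4 gives whole numbers: C 5.00, H 5.00, O 4.00
Empirical formula: C5H5O4
Empirical-formula mass = 129.09 g/mol; 516 ÷ 129.09 ≈ 4, so the molecular formula is C20H20O16.

C20H20O16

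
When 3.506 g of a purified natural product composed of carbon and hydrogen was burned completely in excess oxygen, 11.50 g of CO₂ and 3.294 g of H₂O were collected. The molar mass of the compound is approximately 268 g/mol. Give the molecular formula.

C20H28

mol C = 11.50 g CO₂ ÷ 44.009 g/mol = 0.26131 mol
mol H = 2 × 3.294 g H₂O ÷ 18.015 g/mol = 0.36570 mol
Divide by the smallest (0.26131 mol): C 1.000, H 1.399
Multiplying each by 5 gives whole numbers: C 5.00, H 7.00
Empirical formula: C5H7
Empirical-formula mass = 67.11 g/mol; 268 ÷ 67.11 ≈ 4, so the molecular formula is C20H28.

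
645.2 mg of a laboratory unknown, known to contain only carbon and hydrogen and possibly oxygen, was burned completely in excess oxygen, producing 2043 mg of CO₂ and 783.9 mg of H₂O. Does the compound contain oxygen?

mol C = 2.043 g CO₂ ÷ 44.009 g/mol = 0.046422 mol
mol H = 2 × 0.7839 g H₂O ÷ 18.015 g/mol = 0.087027 mol
C and H together account for 0.64530 g — essentially the entire 0.6452 g sample — so the compound contains no oxygen.

no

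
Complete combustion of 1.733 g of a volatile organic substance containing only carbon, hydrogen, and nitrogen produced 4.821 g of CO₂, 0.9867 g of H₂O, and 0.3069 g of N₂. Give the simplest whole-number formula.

mol C = 4.821 g CO₂ ÷ 44.009 g/mol = 0.10955 mol
mol H = 2 × 0.9867 g H₂O ÷ 18.015 g/mol = 0.10954 mol
mol N = 2 × 0.3069 g N₂ ÷ 28.014 g/mol = 0.021910 mol
Divide by the smallest (0.021910 mol): C 5.000, H 5.000, N 1.000

C5H5N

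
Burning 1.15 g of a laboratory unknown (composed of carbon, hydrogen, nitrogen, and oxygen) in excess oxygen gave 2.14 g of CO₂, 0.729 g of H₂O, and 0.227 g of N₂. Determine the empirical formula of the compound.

mol C = 2.14 g CO₂ ÷ 44.009 g/mol = 0.04863 mol
mol H = 2 × 0.729 g H₂O ÷ 18.015 g/mol = 0.08093 mol
mol N = 2 × 0.227 g N₂ ÷ 28.014 g/mol = 0.01621 mol
mass O = 1.15 − (0.5841 + 0.08158 + 0.2270) = 0.2574 g → mol O = 0.2574 ÷ 15.999 = 0.01609 mol
Divide by the smallest (0.01609 mol): C 3.023, H 5.031, N 1.007, O 1.000

C3H5NO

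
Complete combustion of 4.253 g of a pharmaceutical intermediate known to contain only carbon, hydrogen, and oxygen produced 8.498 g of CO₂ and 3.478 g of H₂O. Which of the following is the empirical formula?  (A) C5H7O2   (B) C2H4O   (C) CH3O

(B) C2H4O

mol C = 8.498 g CO₂ ÷ 44.009 g/mol = 0.19310 mol
mol H = 2 × 3.478 g H₂O ÷ 18.015 g/mol = 0.38612 mol
mass O = 4.253 − (2.3193 + 0.38921) = 1.5445 g → mol O = 1.5445 ÷ 15.999 = 0.096537 mol
Divide by the smallest (0.096537 mol): C 2.000, H 4.000, O 1.000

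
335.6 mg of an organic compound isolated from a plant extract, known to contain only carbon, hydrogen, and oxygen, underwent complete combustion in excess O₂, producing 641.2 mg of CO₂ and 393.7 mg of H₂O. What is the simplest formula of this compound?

mol C = 0.6412 g CO₂ ÷ 44.009 g/mol = 0.014570 mol
mol H = 2 × 0.3937 g H₂O ÷ 18.015 g/mol = 0.043708 mol
mass O = 0.3356 − (0.17500 + 0.044058) = 0.11655 g → mol O = 0.11655 ÷ 15.999 = 0.0072845 mol
Divide by the smallest (0.0072845 mol): C 2.000, H 6.000, O 1.000

C2H6O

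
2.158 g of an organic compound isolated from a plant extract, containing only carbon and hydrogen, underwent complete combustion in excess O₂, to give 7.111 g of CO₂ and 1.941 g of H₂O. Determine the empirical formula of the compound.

mol C = 7.111 g CO₂ ÷ 44.009 g/mol = 0.16158 mol
mol H = 2 × 1.941 g H₂O ÷ 18.015 g/mol = 0.21549 mol
Divide by the smallest (0.16158 mol): C 1.000, H 1.334
Multiplying each by 3 gives whole numbers: C 3.00, H 4.00

C3H4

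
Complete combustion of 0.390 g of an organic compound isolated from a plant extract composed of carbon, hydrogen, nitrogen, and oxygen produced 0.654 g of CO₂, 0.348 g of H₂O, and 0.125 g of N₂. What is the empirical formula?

C5H13N3O

mol C = 0.654 g CO₂ ÷ 44.009 g/mol = 0.01486 mol
mol H = 2 × 0.348 g H₂O ÷ 18.015 g/mol = 0.03863 mol
mol N = 2 × 0.125 g N₂ ÷ 28.014 g/mol = 0.008924 mol
mass O = 0.390 − (0.1785 + 0.03894 + 0.1250) = 0.04757 g → mol O = 0.04757 ÷ 15.999 = 0.002973 mol
Divide by the smallest (0.002973 mol): C 4.998, H 12.995, N 3.002, O 1.000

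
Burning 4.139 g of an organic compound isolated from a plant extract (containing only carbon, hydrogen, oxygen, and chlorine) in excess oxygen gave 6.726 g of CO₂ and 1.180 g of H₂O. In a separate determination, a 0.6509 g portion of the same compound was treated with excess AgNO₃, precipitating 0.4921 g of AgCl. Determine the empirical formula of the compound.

C7H6ClO4

mol C = 6.726 g CO₂ ÷ 44.009 g/mol = 0.15283 mol
mol H = 2 × 1.180 g H₂O ÷ 18.015 g/mol = 0.13100 mol
From the AgCl data: mol Cl per gram of compound = (0.4921 ÷ 143.318) ÷ 0.6509 = 0.0052752 mol/g, so in the 4.139 g combustion sample mol Cl = 0.021834 mol
mass O = 4.139 − (1.8357 + 0.13205 + 0.77402) = 1.3973 g → mol O = 1.3973 ÷ 15.999 = 0.087334 mol
Divide by the smallest (0.021834 mol): C 7.000, H 6.000, Cl 1.000, O 4.000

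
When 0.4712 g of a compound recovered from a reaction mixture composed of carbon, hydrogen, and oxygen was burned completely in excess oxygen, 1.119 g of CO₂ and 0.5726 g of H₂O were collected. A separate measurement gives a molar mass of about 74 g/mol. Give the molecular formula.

C4H10O

mol C = 1.119 g CO₂ ÷ 44.009 g/mol = 0.025427 mol
mol H = 2 × 0.5726 g H₂O ÷ 18.015 g/mol = 0.063569 mol
mass O = 0.4712 − (0.30540 + 0.064078) = 0.10172 g → mol O = 0.10172 ÷ 15.999 = 0.0063581 mol
Divide by the smallest (0.0063581 mol): C 3.999, H 9.998, O 1.000
Empirical formula: C4H10O
Empirical-formula mass = 74.12 g/mol; 74 ÷ 74.12 ≈ 1, so the molecular formula is C4H10O.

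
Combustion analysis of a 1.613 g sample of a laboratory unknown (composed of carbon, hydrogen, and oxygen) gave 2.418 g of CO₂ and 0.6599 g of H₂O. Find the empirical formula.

C3H4O3

mol C = 2.418 g CO₂ ÷ 44.009 g/mol = 0.054943 mol
mol H = 2 × 0.6599 g H₂O ÷ 18.015 g/mol = 0.073261 mol
mass O = 1.613 − (0.65992 + 0.073847) = 0.87923 g → mol O = 0.87923 ÷ 15.999 = 0.054955 mol
Divide by the smallest (0.054943 mol): C 1.000, H 1.333, O 1.000
Multiplying each by 3 gives whole numbers: C 3.00, H 4.00, O 3.00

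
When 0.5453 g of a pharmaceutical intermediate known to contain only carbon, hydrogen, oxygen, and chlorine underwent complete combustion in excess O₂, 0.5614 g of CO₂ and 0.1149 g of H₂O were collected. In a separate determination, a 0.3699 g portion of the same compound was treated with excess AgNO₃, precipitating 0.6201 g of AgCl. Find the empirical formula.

mol C = 0.5614 g CO₂ ÷ 44.009 g/mol = 0.012756 mol
mol H = 2 × 0.1149 g H₂O ÷ 18.015 g/mol = 0.012756 mol
From the AgCl data: mol Cl per gram of compound = (0.6201 ÷ 143.318) ÷ 0.3699 = 0.011697 mol/g, so in the 0.5453 g combustion sample mol Cl = 0.0063784 mol
mass O = 0.5453 − (0.15322 + 0.012858 + 0.22611) = 0.15311 g → mol O = 0.15311 ÷ 15.999 = 0.0095699 mol
Divide by the smallest (0.0063784 mol): C 2.000, H 2.000, Cl 1.000, O 1.500
Multiplying each by 2 gives whole numbers: C 4.00, H 4.00, Cl 2.00, O 3.00

C4H4Cl2O3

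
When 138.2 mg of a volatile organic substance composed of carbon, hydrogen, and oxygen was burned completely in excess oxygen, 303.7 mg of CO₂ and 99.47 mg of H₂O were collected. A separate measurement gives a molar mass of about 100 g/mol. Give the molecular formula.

mol C = 0.3037 g CO₂ ÷ 44.009 g/mol = 0.0069009 mol
mol H = 2 × 0.09947 g H₂O ÷ 18.015 g/mol = 0.011043 mol
mass O = 0.1382 − (0.082886 + 0.011131) = 0.044182 g → mol O = 0.044182 ÷ 15.999 = 0.0027616 mol
Divide by the smallest (0.0027616 mol): C 2.499, H 3.999, O 1.000
Multiplying each by 2 gives whole numbers: C 5.00, H 8.00, O 2.00
Empirical formula: C5H8O2
Empirical-formula mass = 100.12 g/mol; 100 ÷ 100.12 ≈ 1, so the molecular formula is C5H8O2.

C5H8O2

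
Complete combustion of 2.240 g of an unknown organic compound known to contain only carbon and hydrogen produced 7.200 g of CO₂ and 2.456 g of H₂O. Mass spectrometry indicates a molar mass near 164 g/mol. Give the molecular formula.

C12H20

mol C = 7.200 g CO₂ ÷ 44.009 g/mol = 0.16360 mol
mol H = 2 × 2.456 g H₂O ÷ 18.015 g/mol = 0.27266 mol
Divide by the smallest (0.16360 mol): C 1.000, H 1.667
Multiplying each by 3 gives whole numbers: C 3.00, H 5.00
Empirical formula: C3H5
Empirical-formula mass = 41.07 g/mol; 164 ÷ 41.07 ≈ 4, so the molecular formula is C12H20.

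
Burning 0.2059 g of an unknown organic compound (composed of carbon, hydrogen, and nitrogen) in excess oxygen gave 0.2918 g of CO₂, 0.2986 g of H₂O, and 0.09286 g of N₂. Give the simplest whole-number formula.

mol C = 0.2918 g CO₂ ÷ 44.009 g/mol = 0.0066305 mol
mol H = 2 × 0.2986 g H₂O ÷ 18.015 g/mol = 0.033150 mol
mol N = 2 × 0.09286 g N₂ ÷ 28.014 g/mol = 0.0066295 mol
Divide by the smallest (0.0066295 mol): C 1.000, H 5.000, N 1.000

CH5N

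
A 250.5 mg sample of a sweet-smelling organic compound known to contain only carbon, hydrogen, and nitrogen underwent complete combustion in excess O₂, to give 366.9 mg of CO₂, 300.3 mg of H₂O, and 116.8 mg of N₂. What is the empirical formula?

mol C = 0.3669 g CO₂ ÷ 44.009 g/mol = 0.0083369 mol
mol H = 2 × 0.3003 g H₂O ÷ 18.015 g/mol = 0.033339 mol
mol N = 2 × 0.1168 g N₂ ÷ 28.014 g/mol = 0.0083387 mol
Divide by the smallest (0.0083369 mol): C 1.000, H 3.999, N 1.000

CH4N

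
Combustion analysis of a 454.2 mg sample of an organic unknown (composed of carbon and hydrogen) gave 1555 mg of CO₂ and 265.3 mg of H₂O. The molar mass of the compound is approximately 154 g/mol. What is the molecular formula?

C12H10

mol C = 1.555 g CO₂ ÷ 44.009 g/mol = 0.035334 mol
mol H = 2 × 0.2653 g H₂O ÷ 18.015 g/mol = 0.029453 mol
Divide by the smallest (0.029453 mol): C 1.200, H 1.000
Multiplying each by 5 gives whole numbers: C 6.00, H 5.00
Empirical formula: C6H5
Empirical-formula mass = 77.11 g/mol; 154 ÷ 77.11 ≈ 2, so the molecular formula is C12H10.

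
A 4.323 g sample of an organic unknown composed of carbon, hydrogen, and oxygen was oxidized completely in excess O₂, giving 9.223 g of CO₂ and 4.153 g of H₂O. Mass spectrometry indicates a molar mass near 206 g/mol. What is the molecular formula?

C10H22O4

mol C = 9.223 g CO₂ ÷ 44.009 g/mol = 0.20957 mol
mol H = 2 × 4.153 g H₂O ÷ 18.015 g/mol = 0.46106 mol
mass O = 4.323 − (2.5172 + 0.46475) = 1.3411 g → mol O = 1.3411 ÷ 15.999 = 0.083824 mol
Divide by the smallest (0.083824 mol): C 2.500, H 5.500, O 1.000
Multiplying each by 2 gives whole numbers: C 5.00, H 11.00, O 2.00
Empirical formula: C5H11O2
Empirical-formula mass = 103.14 g/mol; 206 ÷ 103.14 ≈ 2, so the molecular formula is C10H22O4.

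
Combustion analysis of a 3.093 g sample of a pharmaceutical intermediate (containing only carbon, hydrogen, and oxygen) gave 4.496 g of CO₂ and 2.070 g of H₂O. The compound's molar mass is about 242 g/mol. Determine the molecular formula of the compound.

C8H18O8

mol C = 4.496 g CO₂ ÷ 44.009 g/mol = 0.10216 mol
mol H = 2 × 2.070 g H₂O ÷ 18.015 g/mol = 0.22981 mol
mass O = 3.093 − (1.2271 + 0.23165) = 1.6343 g → mol O = 1.6343 ÷ 15.999 = 0.10215 mol
Divide by the smallest (0.10215 mol): C 1.000, H 2.250, O 1.000
Multiplying each by 4 gives whole numbers: C 4.00, H 9.00, O 4.00
Empirical formula: C4H9O4
Empirical-formula mass = 121.11 g/mol; 242 ÷ 121.11 ≈ 2, so the molecular formula is C8H18O8.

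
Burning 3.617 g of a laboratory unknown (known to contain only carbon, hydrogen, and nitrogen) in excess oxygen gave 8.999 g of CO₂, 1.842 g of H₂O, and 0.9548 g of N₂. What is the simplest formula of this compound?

mol C = 8.999 g CO₂ ÷ 44.009 g/mol = 0.20448 mol
mol H = 2 × 1.842 g H₂O ÷ 18.015 g/mol = 0.20450 mol
mol N = 2 × 0.9548 g N₂ ÷ 28.014 g/mol = 0.068166 mol
Divide by the smallest (0.068166 mol): C 3.000, H 3.000, N 1.000

C3H3N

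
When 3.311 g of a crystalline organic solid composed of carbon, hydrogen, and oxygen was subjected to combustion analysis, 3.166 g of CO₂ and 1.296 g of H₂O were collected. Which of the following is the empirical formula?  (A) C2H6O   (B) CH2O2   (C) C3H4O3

mol C = 3.166 g CO₂ ÷ 44.009 g/mol = 0.071940 mol
mol H = 2 × 1.296 g H₂O ÷ 18.015 g/mol = 0.14388 mol
mass O = 3.311 − (0.86407 + 0.14503) = 2.3019 g → mol O = 2.3019 ÷ 15.999 = 0.14388 mol
Divide by the smallest (0.071940 mol): C 1.000, H 2.000, O 2.000

(B) CH2O2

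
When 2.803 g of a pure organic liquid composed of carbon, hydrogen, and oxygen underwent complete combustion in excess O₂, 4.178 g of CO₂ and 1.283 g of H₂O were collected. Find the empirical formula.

C2H3O2

mol C = 4.178 g CO₂ ÷ 44.009 g/mol = 0.094935 mol
mol H = 2 × 1.283 g H₂O ÷ 18.015 g/mol = 0.14244 mol
mass O = 2.803 − (1.1403 + 0.14358) = 1.5192 g → mol O = 1.5192 ÷ 15.999 = 0.094953 mol
Divide by the smallest (0.094935 mol): C 1.000, H 1.500, O 1.000
Multiplying each by 2 gives whole numbers: C 2.00, H 3.00, O 2.00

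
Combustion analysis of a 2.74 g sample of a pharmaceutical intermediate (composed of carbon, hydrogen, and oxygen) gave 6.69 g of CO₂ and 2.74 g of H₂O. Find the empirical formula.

mol C = 6.69 g CO₂ ÷ 44.009 g/mol = 0.1520 mol
mol H = 2 × 2.74 g H₂O ÷ 18.015 g/mol = 0.3042 mol
mass O = 2.74 − (1.826 + 0.3066) = 0.6075 g → mol O = 0.6075 ÷ 15.999 = 0.03797 mol
Divide by the smallest (0.03797 mol): C 4.003, H 8.011, O 1.000

C4H8O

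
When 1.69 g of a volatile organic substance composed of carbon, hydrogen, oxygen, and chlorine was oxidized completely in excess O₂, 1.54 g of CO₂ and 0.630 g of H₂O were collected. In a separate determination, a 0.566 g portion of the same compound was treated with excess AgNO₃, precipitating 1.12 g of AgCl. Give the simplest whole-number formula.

mol C = 1.54 g CO₂ ÷ 44.009 g/mol = 0.03499 mol
mol H = 2 × 0.630 g H₂O ÷ 18.015 g/mol = 0.06994 mol
From the AgCl data: mol Cl per gram of compound = (1.12 ÷ 143.318) ÷ 0.566 = 0.01381 mol/g, so in the 1.69 g combustion sample mol Cl = 0.02333 mol
mass O = 1.69 − (0.4203 + 0.07050 + 0.8272) = 0.3720 g → mol O = 0.3720 ÷ 15.999 = 0.02325 mol
Divide by the smallest (0.02325 mol): C 1.505, H 3.008, Cl 1.004, O 1.000
Multiplying each by 2 gives whole numbers: C 3.01, H 6.02, Cl 2.01, O 2.00

C3H6Cl2O2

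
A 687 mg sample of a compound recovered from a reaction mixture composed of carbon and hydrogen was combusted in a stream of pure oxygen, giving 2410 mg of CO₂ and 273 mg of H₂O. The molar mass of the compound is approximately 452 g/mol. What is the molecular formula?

C36H20

mol C = 2.41 g CO₂ ÷ 44.009 g/mol = 0.05476 mol
mol H = 2 × 0.273 g H₂O ÷ 18.015 g/mol = 0.03031 mol
Divide by the smallest (0.03031 mol): C 1.807, H 1.000
Multiplying each by 5 gives whole numbers: C 9.03, H 5.00
Empirical formula: C9H5
Empirical-formula mass = 113.14 g/mol; 452 ÷ 113.14 ≈ 4, so the molecular formula is C36H20.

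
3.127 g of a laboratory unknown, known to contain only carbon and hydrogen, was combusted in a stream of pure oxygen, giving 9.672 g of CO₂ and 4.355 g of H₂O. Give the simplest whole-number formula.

mol C = 9.672 g CO₂ ÷ 44.009 g/mol = 0.21977 mol
mol H = 2 × 4.355 g H₂O ÷ 18.015 g/mol = 0.48349 mol
Divide by the smallest (0.21977 mol): C 1.000, H 2.200
Multiplying each by 5 gives whole numbers: C 5.00, H 11.00

C5H11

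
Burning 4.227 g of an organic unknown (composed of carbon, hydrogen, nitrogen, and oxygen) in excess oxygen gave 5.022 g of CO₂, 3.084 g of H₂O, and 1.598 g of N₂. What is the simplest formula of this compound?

C2H6N2O

mol C = 5.022 g CO₂ ÷ 44.009 g/mol = 0.11411 mol
mol H = 2 × 3.084 g H₂O ÷ 18.015 g/mol = 0.34238 mol
mol N = 2 × 1.598 g N₂ ÷ 28.014 g/mol = 0.11409 mol
mass O = 4.227 − (1.3706 + 0.34512 + 1.5980) = 0.91327 g → mol O = 0.91327 ÷ 15.999 = 0.057083 mol
Divide by the smallest (0.057083 mol): C 1.999, H 5.998, N 1.999, O 1.000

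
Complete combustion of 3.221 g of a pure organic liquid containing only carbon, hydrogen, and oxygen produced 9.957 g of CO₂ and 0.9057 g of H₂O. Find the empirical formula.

mol C = 9.957 g CO₂ ÷ 44.009 g/mol = 0.22625 mol
mol H = 2 × 0.9057 g H₂O ÷ 18.015 g/mol = 0.10055 mol
mass O = 3.221 − (2.7175 + 0.10135) = 0.40217 g → mol O = 0.40217 ÷ 15.999 = 0.025137 mol
Divide by the smallest (0.025137 mol): C 9.001, H 4.000, O 1.000

C9H4O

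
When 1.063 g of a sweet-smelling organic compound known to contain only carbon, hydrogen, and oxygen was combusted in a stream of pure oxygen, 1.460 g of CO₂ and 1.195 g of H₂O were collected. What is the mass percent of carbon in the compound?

37.48%

mol C = 1.460 g CO₂ ÷ 44.009 g/mol = 0.033175 mol
mol H = 2 × 1.195 g H₂O ÷ 18.015 g/mol = 0.13267 mol
mass O = 1.063 − (0.39847 + 0.13373) = 0.53081 g → mol O = 0.53081 ÷ 15.999 = 0.033177 mol
mass % C = 0.39847 g ÷ 1.063 g × 100%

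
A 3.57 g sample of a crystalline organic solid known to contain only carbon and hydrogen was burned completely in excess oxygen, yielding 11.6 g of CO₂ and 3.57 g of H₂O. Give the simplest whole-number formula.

mol C = 11.6 g CO₂ ÷ 44.009 g/mol = 0.2636 mol
mol H = 2 × 3.57 g H₂O ÷ 18.015 g/mol = 0.3963 mol
Divide by the smallest (0.2636 mol): C 1.000, H 1.504
Multiplying each by 2 gives whole numbers: C 2.00, H 3.01

C2H3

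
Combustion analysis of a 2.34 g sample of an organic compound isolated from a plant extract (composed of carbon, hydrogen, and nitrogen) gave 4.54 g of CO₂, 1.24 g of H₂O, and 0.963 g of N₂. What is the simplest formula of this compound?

mol C = 4.54 g CO₂ ÷ 44.009 g/mol = 0.1032 mol
mol H = 2 × 1.24 g H₂O ÷ 18.015 g/mol = 0.1377 mol
mol N = 2 × 0.963 g N₂ ÷ 28.014 g/mol = 0.06875 mol
Divide by the smallest (0.06875 mol): C 1.500, H 2.002, N 1.000
Multiplying each by 2 gives whole numbers: C 3.00, H 4.00, N 2.00

C3H4N2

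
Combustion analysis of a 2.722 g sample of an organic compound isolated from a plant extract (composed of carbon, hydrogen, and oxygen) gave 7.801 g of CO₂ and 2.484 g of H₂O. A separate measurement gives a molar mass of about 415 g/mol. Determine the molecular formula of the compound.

C27H42O3

mol C = 7.801 g CO₂ ÷ 44.009 g/mol = 0.17726 mol
mol H = 2 × 2.484 g H₂O ÷ 18.015 g/mol = 0.27577 mol
mass O = 2.722 − (2.1291 + 0.27798) = 0.31496 g → mol O = 0.31496 ÷ 15.999 = 0.019686 mol
Divide by the smallest (0.019686 mol): C 9.004, H 14.008, O 1.000
Empirical formula: C9H14O
Empirical-formula mass = 138.21 g/mol; 415 ÷ 138.21 ≈ 3, so the molecular formula is C27H42O3.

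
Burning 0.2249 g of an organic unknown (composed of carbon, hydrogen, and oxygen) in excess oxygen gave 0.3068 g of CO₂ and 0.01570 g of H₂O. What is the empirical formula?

mol C = 0.3068 g CO₂ ÷ 44.009 g/mol = 0.0069713 mol
mol H = 2 × 0.01570 g H₂O ÷ 18.015 g/mol = 0.0017430 mol
mass O = 0.2249 − (0.083732 + 0.0017569) = 0.13941 g → mol O = 0.13941 ÷ 15.999 = 0.0087137 mol
Divide by the smallest (0.0017430 mol): C 4.000, H 1.000, O 4.999

C4HO5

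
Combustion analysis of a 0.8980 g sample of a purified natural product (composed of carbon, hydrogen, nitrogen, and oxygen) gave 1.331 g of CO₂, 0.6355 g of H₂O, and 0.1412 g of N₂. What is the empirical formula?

C3H7NO2

mol C = 1.331 g CO₂ ÷ 44.009 g/mol = 0.030244 mol
mol H = 2 × 0.6355 g H₂O ÷ 18.015 g/mol = 0.070552 mol
mol N = 2 × 0.1412 g N₂ ÷ 28.014 g/mol = 0.010081 mol
mass O = 0.8980 − (0.36326 + 0.071117 + 0.14120) = 0.32242 g → mol O = 0.32242 ÷ 15.999 = 0.020153 mol
Divide by the smallest (0.010081 mol): C 3.000, H 6.999, N 1.000, O 1.999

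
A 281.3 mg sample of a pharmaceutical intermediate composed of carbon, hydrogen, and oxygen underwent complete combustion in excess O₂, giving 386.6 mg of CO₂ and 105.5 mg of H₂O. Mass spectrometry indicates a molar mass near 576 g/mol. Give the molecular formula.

C18H24O21

mol C = 0.3866 g CO₂ ÷ 44.009 g/mol = 0.0087846 mol
mol H = 2 × 0.1055 g H₂O ÷ 18.015 g/mol = 0.011712 mol
mass O = 0.2813 − (0.10551 + 0.011806) = 0.16398 g → mol O = 0.16398 ÷ 15.999 = 0.010250 mol
Divide by the smallest (0.0087846 mol): C 1.000, H 1.333, O 1.167
Multiplying each by 6 gives whole numbers: C 6.00, H 8.00, O 7.00
Empirical formula: C6H8O7
Empirical-formula mass = 192.12 g/mol; 576 ÷ 192.12 ≈ 3, so the molecular formula is C18H24O21.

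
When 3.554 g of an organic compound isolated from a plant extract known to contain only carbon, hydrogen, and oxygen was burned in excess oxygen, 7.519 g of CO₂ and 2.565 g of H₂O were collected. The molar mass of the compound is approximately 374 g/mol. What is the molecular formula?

C18H30O8

mol C = 7.519 g CO₂ ÷ 44.009 g/mol = 0.17085 mol
mol H = 2 × 2.565 g H₂O ÷ 18.015 g/mol = 0.28476 mol
mass O = 3.554 − (2.0521 + 0.28704) = 1.2149 g → mol O = 1.2149 ÷ 15.999 = 0.075934 mol
Divide by the smallest (0.075934 mol): C 2.250, H 3.750, O 1.000
Multiplying each by 4 gives whole numbers: C 9.00, H 15.00, O 4.00
Empirical formula: C9H15O4
Empirical-formula mass = 187.22 g/mol; 374 ÷ 187.22 ≈ 2, so the molecular formula is C18H30O8.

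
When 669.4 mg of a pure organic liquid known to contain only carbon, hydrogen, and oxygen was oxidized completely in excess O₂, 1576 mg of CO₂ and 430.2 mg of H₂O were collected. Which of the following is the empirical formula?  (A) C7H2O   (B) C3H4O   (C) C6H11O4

mol C = 1.576 g CO₂ ÷ 44.009 g/mol = 0.035811 mol
mol H = 2 × 0.4302 g H₂O ÷ 18.015 g/mol = 0.047760 mol
mass O = 0.6694 − (0.43012 + 0.048142) = 0.19113 g → mol O = 0.19113 ÷ 15.999 = 0.011947 mol
Divide by the smallest (0.011947 mol): C 2.998, H 3.998, O 1.000

(B) C3H4O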